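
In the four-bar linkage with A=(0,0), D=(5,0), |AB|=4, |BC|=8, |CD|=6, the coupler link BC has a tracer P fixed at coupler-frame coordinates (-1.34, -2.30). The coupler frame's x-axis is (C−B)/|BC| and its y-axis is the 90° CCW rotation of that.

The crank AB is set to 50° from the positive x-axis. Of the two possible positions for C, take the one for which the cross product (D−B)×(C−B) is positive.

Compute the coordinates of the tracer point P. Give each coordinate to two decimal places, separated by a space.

A=(0,0), D=(5.00,0)
B = A + 4.00·(cos50°, sin50°) = (2.5712, 3.0642)
|BD| = 3.9101
circle(B,8.00) ∩ circle(D,6.00): a=5.5355, h=5.7756
  candidates: C₊=(10.5359,2.3139) cross=22.583; C₋=(1.4836,-4.8615) cross=-22.583
  mode + wants cross > 0 → take C=(10.5359,2.3139) (cross=22.583)
ex = (C−B)/|BC| = (0.9956,-0.0938); ey = (0.0938,0.9956)
P = B + -1.34·ex + -2.30·ey = (1.0213,0.9000)

1.02 0.90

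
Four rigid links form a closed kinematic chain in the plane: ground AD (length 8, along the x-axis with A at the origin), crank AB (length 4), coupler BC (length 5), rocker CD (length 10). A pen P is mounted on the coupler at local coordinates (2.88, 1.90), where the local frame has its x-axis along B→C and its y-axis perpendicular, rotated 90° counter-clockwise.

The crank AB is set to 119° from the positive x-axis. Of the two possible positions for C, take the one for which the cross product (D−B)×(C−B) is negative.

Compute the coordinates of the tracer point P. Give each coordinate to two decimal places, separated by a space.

A=(0,0), D=(8.00,0)
B = A + 4.00·(cos119°, sin119°) = (-1.9392, 3.4985)
|BD| = 10.5370
circle(B,5.00) ∩ circle(D,10.00): a=1.7096, h=4.6986
  candidates: C₊=(1.2334,7.3630) cross=49.510; C₋=(-1.8867,-1.5012) cross=-49.510
  mode - wants cross < 0 → take C=(-1.8867,-1.5012) (cross=-49.510)
ex = (C−B)/|BC| = (0.0105,-0.9999); ey = (0.9999,0.0105)
P = B + 2.88·ex + 1.90·ey = (-0.0091,0.6386)

-0.01 0.64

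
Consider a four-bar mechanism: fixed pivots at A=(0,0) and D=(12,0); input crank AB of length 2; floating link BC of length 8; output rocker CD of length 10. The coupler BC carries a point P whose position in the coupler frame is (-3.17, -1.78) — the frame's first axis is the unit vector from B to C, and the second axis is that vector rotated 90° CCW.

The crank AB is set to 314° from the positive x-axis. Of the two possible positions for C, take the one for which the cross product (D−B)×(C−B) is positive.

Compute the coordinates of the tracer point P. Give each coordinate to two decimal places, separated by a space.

A=(0,0), D=(12.00,0)
B = A + 2.00·(cos314°, sin314°) = (1.3893, -1.4387)
|BD| = 10.7078
circle(B,8.00) ∩ circle(D,10.00): a=3.6729, h=7.1070
  candidates: C₊=(4.0740,6.0974) cross=76.101; C₋=(5.9838,-7.9878) cross=-76.101
  mode + wants cross > 0 → take C=(4.0740,6.0974) (cross=76.101)
ex = (C−B)/|BC| = (0.3356,0.9420); ey = (-0.9420,0.3356)
P = B + -3.17·ex + -1.78·ey = (2.0023,-5.0222)

2.00 -5.02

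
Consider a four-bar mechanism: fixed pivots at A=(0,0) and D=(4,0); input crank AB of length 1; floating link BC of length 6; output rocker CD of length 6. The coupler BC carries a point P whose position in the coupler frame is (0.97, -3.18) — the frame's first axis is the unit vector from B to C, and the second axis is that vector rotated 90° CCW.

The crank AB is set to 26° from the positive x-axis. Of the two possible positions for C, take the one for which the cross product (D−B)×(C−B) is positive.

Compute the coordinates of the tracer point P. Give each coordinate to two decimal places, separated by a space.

4.20 0.08

A=(0,0), D=(4.00,0)
B = A + 1.00·(cos26°, sin26°) = (0.8988, 0.4384)
|BD| = 3.1320
circle(B,6.00) ∩ circle(D,6.00): a=1.5660, h=5.7920
  candidates: C₊=(3.2601,5.9542) cross=18.141; C₋=(1.6387,-5.5158) cross=-18.141
  mode + wants cross > 0 → take C=(3.2601,5.9542) (cross=18.141)
ex = (C−B)/|BC| = (0.3935,0.9193); ey = (-0.9193,0.3935)
P = B + 0.97·ex + -3.18·ey = (4.2039,0.0786)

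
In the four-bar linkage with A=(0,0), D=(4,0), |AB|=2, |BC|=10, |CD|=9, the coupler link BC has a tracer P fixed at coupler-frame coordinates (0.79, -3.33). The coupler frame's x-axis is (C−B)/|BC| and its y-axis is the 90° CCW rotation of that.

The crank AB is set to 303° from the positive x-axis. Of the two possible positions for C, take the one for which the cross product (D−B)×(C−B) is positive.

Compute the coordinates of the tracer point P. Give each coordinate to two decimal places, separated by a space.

A=(0,0), D=(4.00,0)
B = A + 2.00·(cos303°, sin303°) = (1.0893, -1.6773)
|BD| = 3.3594
circle(B,10.00) ∩ circle(D,9.00): a=4.5076, h=8.9265
  candidates: C₊=(0.5379,8.3074) cross=29.988; C₋=(9.4517,-7.1609) cross=-29.988
  mode + wants cross > 0 → take C=(0.5379,8.3074) (cross=29.988)
ex = (C−B)/|BC| = (-0.0551,0.9985); ey = (-0.9985,-0.0551)
P = B + 0.79·ex + -3.33·ey = (4.3707,-0.7049)

4.37 -0.70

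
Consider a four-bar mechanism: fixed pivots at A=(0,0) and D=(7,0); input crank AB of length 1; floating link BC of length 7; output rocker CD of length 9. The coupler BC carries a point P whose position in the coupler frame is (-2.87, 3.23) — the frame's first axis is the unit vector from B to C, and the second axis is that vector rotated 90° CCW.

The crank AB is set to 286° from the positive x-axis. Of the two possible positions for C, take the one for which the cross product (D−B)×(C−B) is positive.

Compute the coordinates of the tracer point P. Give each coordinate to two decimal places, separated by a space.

-2.98 -3.81

A=(0,0), D=(7.00,0)
B = A + 1.00·(cos286°, sin286°) = (0.2756, -0.9613)
|BD| = 6.7927
circle(B,7.00) ∩ circle(D,9.00): a=1.0409, h=6.9222
  candidates: C₊=(0.3265,6.0386) cross=47.020; C₋=(2.2856,-7.6665) cross=-47.020
  mode + wants cross > 0 → take C=(0.3265,6.0386) (cross=47.020)
ex = (C−B)/|BC| = (0.0073,1.0000); ey = (-1.0000,0.0073)
P = B + -2.87·ex + 3.23·ey = (-2.9751,-3.8077)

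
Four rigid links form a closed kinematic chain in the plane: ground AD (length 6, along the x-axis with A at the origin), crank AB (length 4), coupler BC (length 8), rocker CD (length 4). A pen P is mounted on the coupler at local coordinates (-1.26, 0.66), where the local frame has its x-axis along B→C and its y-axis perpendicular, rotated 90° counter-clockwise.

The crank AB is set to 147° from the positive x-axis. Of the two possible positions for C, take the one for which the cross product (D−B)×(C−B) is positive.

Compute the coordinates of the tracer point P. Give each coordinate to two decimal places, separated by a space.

-4.72 2.59

A=(0,0), D=(6.00,0)
B = A + 4.00·(cos147°, sin147°) = (-3.3547, 2.1786)
|BD| = 9.6050
circle(B,8.00) ∩ circle(D,4.00): a=7.3012, h=3.2699
  candidates: C₊=(4.4979,3.7073) cross=31.408; C₋=(3.0146,-2.6622) cross=-31.408
  mode + wants cross > 0 → take C=(4.4979,3.7073) (cross=31.408)
ex = (C−B)/|BC| = (0.9816,0.1911); ey = (-0.1911,0.9816)
P = B + -1.26·ex + 0.66·ey = (-4.7176,2.5856)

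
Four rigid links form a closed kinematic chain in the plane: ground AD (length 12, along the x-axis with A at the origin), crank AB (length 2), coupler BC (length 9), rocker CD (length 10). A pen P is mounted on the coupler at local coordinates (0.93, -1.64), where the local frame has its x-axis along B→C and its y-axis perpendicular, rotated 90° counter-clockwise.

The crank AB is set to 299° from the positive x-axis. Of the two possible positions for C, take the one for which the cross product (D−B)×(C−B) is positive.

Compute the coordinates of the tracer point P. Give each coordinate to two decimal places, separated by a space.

A=(0,0), D=(12.00,0)
B = A + 2.00·(cos299°, sin299°) = (0.9696, -1.7492)
|BD| = 11.1682
circle(B,9.00) ∩ circle(D,10.00): a=4.7335, h=7.6547
  candidates: C₊=(4.4458,6.5524) cross=85.489; C₋=(6.8436,-8.5681) cross=-85.489
  mode + wants cross > 0 → take C=(4.4458,6.5524) (cross=85.489)
ex = (C−B)/|BC| = (0.3862,0.9224); ey = (-0.9224,0.3862)
P = B + 0.93·ex + -1.64·ey = (2.8416,-1.5248)

2.84 -1.52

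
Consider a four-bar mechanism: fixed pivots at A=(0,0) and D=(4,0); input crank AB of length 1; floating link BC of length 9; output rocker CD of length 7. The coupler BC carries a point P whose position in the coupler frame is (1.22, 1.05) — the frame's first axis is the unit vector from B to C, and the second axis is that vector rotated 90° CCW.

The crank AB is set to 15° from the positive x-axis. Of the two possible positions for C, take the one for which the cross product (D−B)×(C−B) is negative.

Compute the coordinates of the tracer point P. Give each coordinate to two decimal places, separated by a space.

A=(0,0), D=(4.00,0)
B = A + 1.00·(cos15°, sin15°) = (0.9659, 0.2588)
|BD| = 3.0451
circle(B,9.00) ∩ circle(D,7.00): a=6.7769, h=5.9223
  candidates: C₊=(8.2217,5.5837) cross=18.034; C₋=(7.2149,-6.2181) cross=-18.034
  mode - wants cross < 0 → take C=(7.2149,-6.2181) (cross=-18.034)
ex = (C−B)/|BC| = (0.6943,-0.7197); ey = (0.7197,0.6943)
P = B + 1.22·ex + 1.05·ey = (2.5686,0.1099)

2.57 0.11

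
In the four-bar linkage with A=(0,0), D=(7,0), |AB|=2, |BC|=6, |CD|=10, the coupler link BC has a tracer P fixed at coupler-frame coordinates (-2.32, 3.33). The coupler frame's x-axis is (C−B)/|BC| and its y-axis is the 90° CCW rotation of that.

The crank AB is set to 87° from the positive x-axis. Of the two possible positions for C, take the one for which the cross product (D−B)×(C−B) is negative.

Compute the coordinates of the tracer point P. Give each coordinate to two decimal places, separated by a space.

A=(0,0), D=(7.00,0)
B = A + 2.00·(cos87°, sin87°) = (0.1047, 1.9973)
|BD| = 7.1788
circle(B,6.00) ∩ circle(D,10.00): a=-0.8682, h=5.9369
  candidates: C₊=(0.9225,7.9413) cross=42.619; C₋=(-2.3810,-3.4636) cross=-42.619
  mode - wants cross < 0 → take C=(-2.3810,-3.4636) (cross=-42.619)
ex = (C−B)/|BC| = (-0.4143,-0.9101); ey = (0.9101,-0.4143)
P = B + -2.32·ex + 3.33·ey = (4.0966,2.7293)

4.10 2.73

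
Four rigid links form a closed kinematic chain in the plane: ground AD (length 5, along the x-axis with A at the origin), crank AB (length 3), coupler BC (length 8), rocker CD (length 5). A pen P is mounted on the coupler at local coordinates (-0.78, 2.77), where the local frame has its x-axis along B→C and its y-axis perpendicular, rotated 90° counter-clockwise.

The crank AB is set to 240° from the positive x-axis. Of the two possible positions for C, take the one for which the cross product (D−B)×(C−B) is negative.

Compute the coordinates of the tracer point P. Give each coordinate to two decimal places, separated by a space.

A=(0,0), D=(5.00,0)
B = A + 3.00·(cos240°, sin240°) = (-1.5000, -2.5981)
|BD| = 7.0000
circle(B,8.00) ∩ circle(D,5.00): a=6.2857, h=4.9487
  candidates: C₊=(2.5000,4.3301) cross=34.641; C₋=(6.1735,-4.8603) cross=-34.641
  mode - wants cross < 0 → take C=(6.1735,-4.8603) (cross=-34.641)
ex = (C−B)/|BC| = (0.9592,-0.2828); ey = (0.2828,0.9592)
P = B + -0.78·ex + 2.77·ey = (-1.4649,0.2794)

-1.46 0.28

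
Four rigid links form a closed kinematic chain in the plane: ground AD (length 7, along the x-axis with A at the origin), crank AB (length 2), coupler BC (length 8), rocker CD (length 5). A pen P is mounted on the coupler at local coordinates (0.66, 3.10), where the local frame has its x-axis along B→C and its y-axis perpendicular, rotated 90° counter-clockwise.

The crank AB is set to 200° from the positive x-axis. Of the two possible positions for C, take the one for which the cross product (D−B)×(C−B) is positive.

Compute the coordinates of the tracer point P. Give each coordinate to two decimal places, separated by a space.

A=(0,0), D=(7.00,0)
B = A + 2.00·(cos200°, sin200°) = (-1.8794, -0.6840)
|BD| = 8.9057
circle(B,8.00) ∩ circle(D,5.00): a=6.6425, h=4.4584
  candidates: C₊=(4.4010,4.2714) cross=39.706; C₋=(5.0859,-4.6191) cross=-39.706
  mode + wants cross > 0 → take C=(4.4010,4.2714) (cross=39.706)
ex = (C−B)/|BC| = (0.7850,0.6194); ey = (-0.6194,0.7850)
P = B + 0.66·ex + 3.10·ey = (-3.2815,2.1584)

-3.28 2.16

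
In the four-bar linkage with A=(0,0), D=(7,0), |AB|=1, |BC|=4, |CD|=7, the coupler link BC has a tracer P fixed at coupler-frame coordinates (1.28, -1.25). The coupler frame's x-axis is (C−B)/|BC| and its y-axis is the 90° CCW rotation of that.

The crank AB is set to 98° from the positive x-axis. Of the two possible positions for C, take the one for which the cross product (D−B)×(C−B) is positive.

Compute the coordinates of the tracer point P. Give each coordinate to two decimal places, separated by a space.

1.56 1.56

A=(0,0), D=(7.00,0)
B = A + 1.00·(cos98°, sin98°) = (-0.1392, 0.9903)
|BD| = 7.2075
circle(B,4.00) ∩ circle(D,7.00): a=1.3145, h=3.7778
  candidates: C₊=(1.6819,4.5517) cross=27.229; C₋=(0.6438,-2.9324) cross=-27.229
  mode + wants cross > 0 → take C=(1.6819,4.5517) (cross=27.229)
ex = (C−B)/|BC| = (0.4553,0.8904); ey = (-0.8904,0.4553)
P = B + 1.28·ex + -1.25·ey = (1.5565,1.5608)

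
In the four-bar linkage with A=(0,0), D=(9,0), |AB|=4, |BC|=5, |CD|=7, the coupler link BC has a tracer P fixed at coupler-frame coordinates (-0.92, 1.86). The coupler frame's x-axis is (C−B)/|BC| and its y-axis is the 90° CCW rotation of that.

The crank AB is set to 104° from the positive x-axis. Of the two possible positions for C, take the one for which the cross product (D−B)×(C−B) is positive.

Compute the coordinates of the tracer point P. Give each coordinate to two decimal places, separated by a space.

A=(0,0), D=(9.00,0)
B = A + 4.00·(cos104°, sin104°) = (-0.9677, 3.8812)
|BD| = 10.6967
circle(B,5.00) ∩ circle(D,7.00): a=4.2265, h=2.6715
  candidates: C₊=(3.9401,4.8371) cross=28.576; C₋=(2.0014,-0.1418) cross=-28.576
  mode + wants cross > 0 → take C=(3.9401,4.8371) (cross=28.576)
ex = (C−B)/|BC| = (0.9816,0.1912); ey = (-0.1912,0.9816)
P = B + -0.92·ex + 1.86·ey = (-2.2263,5.5310)

-2.23 5.53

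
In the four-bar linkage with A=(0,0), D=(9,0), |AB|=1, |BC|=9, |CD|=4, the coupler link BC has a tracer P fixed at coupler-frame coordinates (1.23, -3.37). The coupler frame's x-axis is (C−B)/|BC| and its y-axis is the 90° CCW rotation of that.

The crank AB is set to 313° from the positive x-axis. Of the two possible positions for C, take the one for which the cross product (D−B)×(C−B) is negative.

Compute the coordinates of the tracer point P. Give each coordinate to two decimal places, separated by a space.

0.60 -4.32

A=(0,0), D=(9.00,0)
B = A + 1.00·(cos313°, sin313°) = (0.6820, -0.7314)
|BD| = 8.3501
circle(B,9.00) ∩ circle(D,4.00): a=8.0672, h=3.9900
  candidates: C₊=(8.3687,3.9499) cross=33.317; C₋=(9.0677,-3.9994) cross=-33.317
  mode - wants cross < 0 → take C=(9.0677,-3.9994) (cross=-33.317)
ex = (C−B)/|BC| = (0.9317,-0.3631); ey = (0.3631,0.9317)
P = B + 1.23·ex + -3.37·ey = (0.6043,-4.3180)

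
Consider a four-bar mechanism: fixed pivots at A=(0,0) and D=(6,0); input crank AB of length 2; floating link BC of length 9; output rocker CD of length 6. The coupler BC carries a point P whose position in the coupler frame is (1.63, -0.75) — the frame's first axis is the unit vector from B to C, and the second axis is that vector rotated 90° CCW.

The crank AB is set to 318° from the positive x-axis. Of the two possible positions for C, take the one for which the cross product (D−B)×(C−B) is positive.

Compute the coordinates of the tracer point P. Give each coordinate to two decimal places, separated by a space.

3.05 -0.46

A=(0,0), D=(6.00,0)
B = A + 2.00·(cos318°, sin318°) = (1.4863, -1.3383)
|BD| = 4.7079
circle(B,9.00) ∩ circle(D,6.00): a=7.1331, h=5.4880
  candidates: C₊=(6.7652,5.9510) cross=25.837; C₋=(9.8852,-4.5722) cross=-25.837
  mode + wants cross > 0 → take C=(6.7652,5.9510) (cross=25.837)
ex = (C−B)/|BC| = (0.5865,0.8099); ey = (-0.8099,0.5865)
P = B + 1.63·ex + -0.75·ey = (3.0498,-0.4580)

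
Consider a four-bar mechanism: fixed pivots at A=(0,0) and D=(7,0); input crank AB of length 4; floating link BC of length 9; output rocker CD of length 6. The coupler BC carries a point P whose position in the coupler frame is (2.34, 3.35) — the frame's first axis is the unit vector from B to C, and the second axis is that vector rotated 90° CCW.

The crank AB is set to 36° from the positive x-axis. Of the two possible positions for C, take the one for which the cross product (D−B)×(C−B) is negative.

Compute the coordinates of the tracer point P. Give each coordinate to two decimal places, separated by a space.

A=(0,0), D=(7.00,0)
B = A + 4.00·(cos36°, sin36°) = (3.2361, 2.3511)
|BD| = 4.4379
circle(B,9.00) ∩ circle(D,6.00): a=7.2889, h=5.2794
  candidates: C₊=(12.2150,2.9672) cross=23.429; C₋=(6.6211,-5.9880) cross=-23.429
  mode - wants cross < 0 → take C=(6.6211,-5.9880) (cross=-23.429)
ex = (C−B)/|BC| = (0.3761,-0.9266); ey = (0.9266,0.3761)
P = B + 2.34·ex + 3.35·ey = (7.2202,1.4429)

7.22 1.44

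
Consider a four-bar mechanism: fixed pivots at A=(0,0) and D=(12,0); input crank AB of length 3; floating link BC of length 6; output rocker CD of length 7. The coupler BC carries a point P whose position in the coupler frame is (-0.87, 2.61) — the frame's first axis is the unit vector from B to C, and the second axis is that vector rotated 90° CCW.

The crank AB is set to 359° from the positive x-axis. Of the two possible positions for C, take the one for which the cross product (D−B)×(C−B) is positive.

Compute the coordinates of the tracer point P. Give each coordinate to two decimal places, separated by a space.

A=(0,0), D=(12.00,0)
B = A + 3.00·(cos359°, sin359°) = (2.9995, -0.0524)
|BD| = 9.0006
circle(B,6.00) ∩ circle(D,7.00): a=3.7781, h=4.6611
  candidates: C₊=(6.7505,4.6306) cross=41.953; C₋=(6.8047,-4.6914) cross=-41.953
  mode + wants cross > 0 → take C=(6.7505,4.6306) (cross=41.953)
ex = (C−B)/|BC| = (0.6252,0.7805); ey = (-0.7805,0.6252)
P = B + -0.87·ex + 2.61·ey = (0.4186,0.9003)

0.42 0.90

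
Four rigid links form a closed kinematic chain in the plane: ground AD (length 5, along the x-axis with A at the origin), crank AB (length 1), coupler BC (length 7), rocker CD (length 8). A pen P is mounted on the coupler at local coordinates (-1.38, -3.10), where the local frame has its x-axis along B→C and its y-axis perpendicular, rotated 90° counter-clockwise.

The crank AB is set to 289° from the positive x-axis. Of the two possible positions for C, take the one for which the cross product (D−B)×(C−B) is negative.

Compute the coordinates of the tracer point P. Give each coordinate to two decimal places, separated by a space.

A=(0,0), D=(5.00,0)
B = A + 1.00·(cos289°, sin289°) = (0.3256, -0.9455)
|BD| = 4.7691
circle(B,7.00) ∩ circle(D,8.00): a=0.8119, h=6.9528
  candidates: C₊=(-0.2571,6.0302) cross=33.158; C₋=(2.4998,-7.5993) cross=-33.158
  mode - wants cross < 0 → take C=(2.4998,-7.5993) (cross=-33.158)
ex = (C−B)/|BC| = (0.3106,-0.9505); ey = (0.9505,0.3106)
P = B + -1.38·ex + -3.10·ey = (-3.0497,-0.5967)

-3.05 -0.60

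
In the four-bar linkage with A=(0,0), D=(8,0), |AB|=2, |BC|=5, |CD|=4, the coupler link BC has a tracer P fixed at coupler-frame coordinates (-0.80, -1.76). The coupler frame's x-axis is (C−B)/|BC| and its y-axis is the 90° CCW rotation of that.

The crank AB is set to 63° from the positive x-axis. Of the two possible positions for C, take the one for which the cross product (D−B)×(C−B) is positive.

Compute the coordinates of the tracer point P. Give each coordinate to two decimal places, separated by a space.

A=(0,0), D=(8.00,0)
B = A + 2.00·(cos63°, sin63°) = (0.9080, 1.7820)
|BD| = 7.3125
circle(B,5.00) ∩ circle(D,4.00): a=4.2716, h=2.5987
  candidates: C₊=(5.6841,3.2614) cross=19.003; C₋=(4.4175,-1.7793) cross=-19.003
  mode + wants cross > 0 → take C=(5.6841,3.2614) (cross=19.003)
ex = (C−B)/|BC| = (0.9552,0.2959); ey = (-0.2959,0.9552)
P = B + -0.80·ex + -1.76·ey = (0.6645,-0.1359)

0.66 -0.14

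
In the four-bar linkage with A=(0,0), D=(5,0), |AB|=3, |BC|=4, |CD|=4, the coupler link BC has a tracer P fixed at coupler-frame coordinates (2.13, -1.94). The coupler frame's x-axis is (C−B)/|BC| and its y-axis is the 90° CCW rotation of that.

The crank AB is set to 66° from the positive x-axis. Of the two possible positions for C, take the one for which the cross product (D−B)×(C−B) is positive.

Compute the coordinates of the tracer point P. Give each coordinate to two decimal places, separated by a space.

3.85 1.57

A=(0,0), D=(5.00,0)
B = A + 3.00·(cos66°, sin66°) = (1.2202, 2.7406)
|BD| = 4.6688
circle(B,4.00) ∩ circle(D,4.00): a=2.3344, h=3.2482
  candidates: C₊=(5.0168,4.0000) cross=15.165; C₋=(1.2034,-1.2593) cross=-15.165
  mode + wants cross > 0 → take C=(5.0168,4.0000) (cross=15.165)
ex = (C−B)/|BC| = (0.9491,0.3148); ey = (-0.3148,0.9491)
P = B + 2.13·ex + -1.94·ey = (3.8527,1.5699)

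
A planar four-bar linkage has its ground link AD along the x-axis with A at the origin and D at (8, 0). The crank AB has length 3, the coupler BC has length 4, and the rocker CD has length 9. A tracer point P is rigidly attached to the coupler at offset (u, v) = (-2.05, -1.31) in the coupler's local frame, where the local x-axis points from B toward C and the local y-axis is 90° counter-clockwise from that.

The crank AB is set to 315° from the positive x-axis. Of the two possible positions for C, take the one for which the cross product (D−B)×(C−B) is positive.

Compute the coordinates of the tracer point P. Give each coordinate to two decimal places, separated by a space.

A=(0,0), D=(8.00,0)
B = A + 3.00·(cos315°, sin315°) = (2.1213, -2.1213)
|BD| = 6.2497
circle(B,4.00) ∩ circle(D,9.00): a=-2.0754, h=3.4195
  candidates: C₊=(-0.9915,0.3907) cross=21.371; C₋=(1.3298,-6.0422) cross=-21.371
  mode + wants cross > 0 → take C=(-0.9915,0.3907) (cross=21.371)
ex = (C−B)/|BC| = (-0.7782,0.6280); ey = (-0.6280,-0.7782)
P = B + -2.05·ex + -1.31·ey = (4.5393,-2.3893)

4.54 -2.39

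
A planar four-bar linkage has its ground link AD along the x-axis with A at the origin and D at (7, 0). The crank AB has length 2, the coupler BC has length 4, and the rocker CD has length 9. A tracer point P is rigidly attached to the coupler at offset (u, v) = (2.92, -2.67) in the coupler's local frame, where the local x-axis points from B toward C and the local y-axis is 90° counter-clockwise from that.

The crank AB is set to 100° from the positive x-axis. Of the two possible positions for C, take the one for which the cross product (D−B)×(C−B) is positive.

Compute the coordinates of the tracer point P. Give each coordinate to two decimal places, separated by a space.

2.71 4.48

A=(0,0), D=(7.00,0)
B = A + 2.00·(cos100°, sin100°) = (-0.3473, 1.9696)
|BD| = 7.6067
circle(B,4.00) ∩ circle(D,9.00): a=-0.4692, h=3.9724
  candidates: C₊=(0.2281,5.9280) cross=30.217; C₋=(-1.8291,-1.7458) cross=-30.217
  mode + wants cross > 0 → take C=(0.2281,5.9280) (cross=30.217)
ex = (C−B)/|BC| = (0.1438,0.9896); ey = (-0.9896,0.1438)
P = B + 2.92·ex + -2.67·ey = (2.7150,4.4752)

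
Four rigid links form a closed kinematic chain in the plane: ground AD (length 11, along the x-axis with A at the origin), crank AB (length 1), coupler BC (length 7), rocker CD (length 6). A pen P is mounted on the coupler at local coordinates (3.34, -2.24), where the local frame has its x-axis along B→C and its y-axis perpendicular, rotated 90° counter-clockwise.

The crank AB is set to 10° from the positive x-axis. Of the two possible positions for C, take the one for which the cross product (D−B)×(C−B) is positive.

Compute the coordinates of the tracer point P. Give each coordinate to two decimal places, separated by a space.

5.01 0.26

A=(0,0), D=(11.00,0)
B = A + 1.00·(cos10°, sin10°) = (0.9848, 0.1736)
|BD| = 10.0167
circle(B,7.00) ∩ circle(D,6.00): a=5.6573, h=4.1225
  candidates: C₊=(6.7127,4.1975) cross=41.294; C₋=(6.5698,-4.0463) cross=-41.294
  mode + wants cross > 0 → take C=(6.7127,4.1975) (cross=41.294)
ex = (C−B)/|BC| = (0.8183,0.5748); ey = (-0.5748,0.8183)
P = B + 3.34·ex + -2.24·ey = (5.0055,0.2607)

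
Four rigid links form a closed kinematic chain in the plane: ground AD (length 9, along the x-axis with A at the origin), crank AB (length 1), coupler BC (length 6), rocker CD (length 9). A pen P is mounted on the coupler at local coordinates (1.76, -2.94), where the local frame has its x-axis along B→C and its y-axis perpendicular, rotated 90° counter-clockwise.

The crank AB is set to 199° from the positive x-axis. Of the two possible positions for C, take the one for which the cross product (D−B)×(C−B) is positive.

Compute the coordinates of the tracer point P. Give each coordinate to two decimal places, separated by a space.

A=(0,0), D=(9.00,0)
B = A + 1.00·(cos199°, sin199°) = (-0.9455, -0.3256)
|BD| = 9.9508
circle(B,6.00) ∩ circle(D,9.00): a=2.7143, h=5.3509
  candidates: C₊=(1.5923,5.1113) cross=53.246; C₋=(1.9424,-5.5848) cross=-53.246
  mode + wants cross > 0 → take C=(1.5923,5.1113) (cross=53.246)
ex = (C−B)/|BC| = (0.4230,0.9061); ey = (-0.9061,0.4230)
P = B + 1.76·ex + -2.94·ey = (2.4630,0.0257)

2.46 0.03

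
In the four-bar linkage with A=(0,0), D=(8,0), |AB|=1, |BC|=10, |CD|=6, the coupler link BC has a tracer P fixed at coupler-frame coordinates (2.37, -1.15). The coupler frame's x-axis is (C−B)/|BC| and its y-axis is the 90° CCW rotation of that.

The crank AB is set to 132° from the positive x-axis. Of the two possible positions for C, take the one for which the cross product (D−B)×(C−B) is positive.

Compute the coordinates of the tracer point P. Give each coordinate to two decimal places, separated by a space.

1.95 1.01

A=(0,0), D=(8.00,0)
B = A + 1.00·(cos132°, sin132°) = (-0.6691, 0.7431)
|BD| = 8.7009
circle(B,10.00) ∩ circle(D,6.00): a=8.0282, h=5.9622
  candidates: C₊=(7.8390,5.9978) cross=51.876; C₋=(6.8205,-5.8829) cross=-51.876
  mode + wants cross > 0 → take C=(7.8390,5.9978) (cross=51.876)
ex = (C−B)/|BC| = (0.8508,0.5255); ey = (-0.5255,0.8508)
P = B + 2.37·ex + -1.15·ey = (1.9516,1.0101)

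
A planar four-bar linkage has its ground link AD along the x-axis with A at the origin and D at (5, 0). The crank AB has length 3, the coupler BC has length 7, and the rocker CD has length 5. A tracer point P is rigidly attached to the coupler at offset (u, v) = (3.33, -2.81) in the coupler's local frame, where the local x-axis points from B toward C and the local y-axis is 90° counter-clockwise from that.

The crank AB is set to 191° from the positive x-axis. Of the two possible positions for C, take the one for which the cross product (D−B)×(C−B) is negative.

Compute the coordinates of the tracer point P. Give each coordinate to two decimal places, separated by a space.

A=(0,0), D=(5.00,0)
B = A + 3.00·(cos191°, sin191°) = (-2.9449, -0.5724)
|BD| = 7.9655
circle(B,7.00) ∩ circle(D,5.00): a=5.4892, h=4.3438
  candidates: C₊=(2.2180,4.1546) cross=34.600; C₋=(2.8423,-4.5105) cross=-34.600
  mode - wants cross < 0 → take C=(2.8423,-4.5105) (cross=-34.600)
ex = (C−B)/|BC| = (0.8267,-0.5626); ey = (0.5626,0.8267)
P = B + 3.33·ex + -2.81·ey = (-1.7727,-4.7690)

-1.77 -4.77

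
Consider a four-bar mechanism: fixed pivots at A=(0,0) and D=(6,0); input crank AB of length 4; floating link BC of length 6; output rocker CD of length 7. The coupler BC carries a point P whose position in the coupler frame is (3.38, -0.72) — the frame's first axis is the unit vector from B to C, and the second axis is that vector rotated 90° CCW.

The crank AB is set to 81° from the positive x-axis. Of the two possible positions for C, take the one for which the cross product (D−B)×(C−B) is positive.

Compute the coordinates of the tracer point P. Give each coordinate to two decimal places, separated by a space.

A=(0,0), D=(6.00,0)
B = A + 4.00·(cos81°, sin81°) = (0.6257, 3.9508)
|BD| = 6.6702
circle(B,6.00) ∩ circle(D,7.00): a=2.3606, h=5.5161
  candidates: C₊=(5.7949,6.9970) cross=36.793; C₋=(-0.7395,-1.8919) cross=-36.793
  mode + wants cross > 0 → take C=(5.7949,6.9970) (cross=36.793)
ex = (C−B)/|BC| = (0.8615,0.5077); ey = (-0.5077,0.8615)
P = B + 3.38·ex + -0.72·ey = (3.9033,5.0465)

3.90 5.05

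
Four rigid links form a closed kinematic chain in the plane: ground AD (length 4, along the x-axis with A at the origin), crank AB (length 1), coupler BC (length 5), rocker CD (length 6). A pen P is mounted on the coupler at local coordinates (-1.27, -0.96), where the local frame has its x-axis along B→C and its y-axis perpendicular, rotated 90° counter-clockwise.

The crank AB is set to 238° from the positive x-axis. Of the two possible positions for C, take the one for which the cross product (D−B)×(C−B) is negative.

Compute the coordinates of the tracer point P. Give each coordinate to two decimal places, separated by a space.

A=(0,0), D=(4.00,0)
B = A + 1.00·(cos238°, sin238°) = (-0.5299, -0.8480)
|BD| = 4.6086
circle(B,5.00) ∩ circle(D,6.00): a=1.1109, h=4.8750
  candidates: C₊=(-0.3351,4.1482) cross=22.467; C₋=(1.4591,-5.4354) cross=-22.467
  mode - wants cross < 0 → take C=(1.4591,-5.4354) (cross=-22.467)
ex = (C−B)/|BC| = (0.3978,-0.9175); ey = (0.9175,0.3978)
P = B + -1.27·ex + -0.96·ey = (-1.9159,-0.0647)

-1.92 -0.06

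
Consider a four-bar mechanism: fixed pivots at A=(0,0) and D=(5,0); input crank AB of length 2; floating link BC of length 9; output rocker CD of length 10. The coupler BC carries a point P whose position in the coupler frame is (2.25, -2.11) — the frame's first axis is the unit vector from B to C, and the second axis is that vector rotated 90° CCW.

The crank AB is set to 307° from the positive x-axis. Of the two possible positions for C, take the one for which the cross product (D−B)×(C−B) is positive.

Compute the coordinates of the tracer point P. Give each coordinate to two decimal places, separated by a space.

A=(0,0), D=(5.00,0)
B = A + 2.00·(cos307°, sin307°) = (1.2036, -1.5973)
|BD| = 4.1187
circle(B,9.00) ∩ circle(D,10.00): a=-0.2472, h=8.9966
  candidates: C₊=(-2.5132,6.5994) cross=37.054; C₋=(4.4647,-9.9857) cross=-37.054
  mode + wants cross > 0 → take C=(-2.5132,6.5994) (cross=37.054)
ex = (C−B)/|BC| = (-0.4130,0.9107); ey = (-0.9107,-0.4130)
P = B + 2.25·ex + -2.11·ey = (2.1961,1.3233)

2.20 1.32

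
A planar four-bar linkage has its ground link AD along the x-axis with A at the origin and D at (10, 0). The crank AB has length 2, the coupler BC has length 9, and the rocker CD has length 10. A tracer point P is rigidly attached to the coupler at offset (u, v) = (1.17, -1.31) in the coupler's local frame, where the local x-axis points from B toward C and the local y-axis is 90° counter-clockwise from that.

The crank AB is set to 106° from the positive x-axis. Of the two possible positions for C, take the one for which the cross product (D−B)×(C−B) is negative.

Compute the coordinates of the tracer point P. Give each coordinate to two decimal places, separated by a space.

A=(0,0), D=(10.00,0)
B = A + 2.00·(cos106°, sin106°) = (-0.5513, 1.9225)
|BD| = 10.7250
circle(B,9.00) ∩ circle(D,10.00): a=4.4767, h=7.8076
  candidates: C₊=(5.2525,8.8012) cross=83.737; C₋=(2.4534,-6.5611) cross=-83.737
  mode - wants cross < 0 → take C=(2.4534,-6.5611) (cross=-83.737)
ex = (C−B)/|BC| = (0.3338,-0.9426); ey = (0.9426,0.3338)
P = B + 1.17·ex + -1.31·ey = (-1.3955,0.3823)

-1.40 0.38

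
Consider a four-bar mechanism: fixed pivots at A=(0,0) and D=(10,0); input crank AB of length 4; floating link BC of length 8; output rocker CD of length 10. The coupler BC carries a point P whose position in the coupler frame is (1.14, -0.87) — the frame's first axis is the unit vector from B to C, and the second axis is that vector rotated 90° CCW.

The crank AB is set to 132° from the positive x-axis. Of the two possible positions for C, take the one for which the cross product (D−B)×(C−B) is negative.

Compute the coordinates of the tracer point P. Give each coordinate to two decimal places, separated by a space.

A=(0,0), D=(10.00,0)
B = A + 4.00·(cos132°, sin132°) = (-2.6765, 2.9726)
|BD| = 13.0204
circle(B,8.00) ∩ circle(D,10.00): a=5.1277, h=6.1405
  candidates: C₊=(3.7177,7.7803) cross=79.952; C₋=(0.9139,-4.1765) cross=-79.952
  mode - wants cross < 0 → take C=(0.9139,-4.1765) (cross=-79.952)
ex = (C−B)/|BC| = (0.4488,-0.8936); ey = (0.8936,0.4488)
P = B + 1.14·ex + -0.87·ey = (-2.9423,1.5634)

-2.94 1.56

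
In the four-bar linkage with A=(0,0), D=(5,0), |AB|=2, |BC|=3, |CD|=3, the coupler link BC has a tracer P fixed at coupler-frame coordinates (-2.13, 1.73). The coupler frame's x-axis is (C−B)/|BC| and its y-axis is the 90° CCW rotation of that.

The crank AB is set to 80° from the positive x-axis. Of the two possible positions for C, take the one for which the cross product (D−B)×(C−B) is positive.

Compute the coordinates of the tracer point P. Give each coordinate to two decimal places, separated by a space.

-2.04 3.32

A=(0,0), D=(5.00,0)
B = A + 2.00·(cos80°, sin80°) = (0.3473, 1.9696)
|BD| = 5.0524
circle(B,3.00) ∩ circle(D,3.00): a=2.5262, h=1.6181
  candidates: C₊=(3.3044,2.4749) cross=8.175; C₋=(2.0429,-0.5053) cross=-8.175
  mode + wants cross > 0 → take C=(3.3044,2.4749) (cross=8.175)
ex = (C−B)/|BC| = (0.9857,0.1684); ey = (-0.1684,0.9857)
P = B + -2.13·ex + 1.73·ey = (-2.0437,3.3162)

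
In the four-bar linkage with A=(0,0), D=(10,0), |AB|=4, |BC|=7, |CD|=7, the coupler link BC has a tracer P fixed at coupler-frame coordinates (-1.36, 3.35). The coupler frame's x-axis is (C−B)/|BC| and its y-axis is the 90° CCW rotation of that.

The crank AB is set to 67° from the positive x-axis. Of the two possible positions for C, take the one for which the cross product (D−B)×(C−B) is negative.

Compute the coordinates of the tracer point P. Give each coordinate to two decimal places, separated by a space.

A=(0,0), D=(10.00,0)
B = A + 4.00·(cos67°, sin67°) = (1.5629, 3.6820)
|BD| = 9.2055
circle(B,7.00) ∩ circle(D,7.00): a=4.6028, h=5.2740
  candidates: C₊=(7.8909,6.6747) cross=48.549; C₋=(3.6720,-2.9927) cross=-48.549
  mode - wants cross < 0 → take C=(3.6720,-2.9927) (cross=-48.549)
ex = (C−B)/|BC| = (0.3013,-0.9535); ey = (0.9535,0.3013)
P = B + -1.36·ex + 3.35·ey = (4.3475,5.9882)

4.35 5.99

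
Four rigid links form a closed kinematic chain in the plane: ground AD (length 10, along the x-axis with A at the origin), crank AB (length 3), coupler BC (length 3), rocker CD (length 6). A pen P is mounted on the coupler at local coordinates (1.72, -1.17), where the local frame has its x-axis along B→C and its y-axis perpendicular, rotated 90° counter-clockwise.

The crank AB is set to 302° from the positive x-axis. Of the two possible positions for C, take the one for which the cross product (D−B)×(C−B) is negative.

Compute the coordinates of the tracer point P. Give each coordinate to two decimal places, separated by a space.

A=(0,0), D=(10.00,0)
B = A + 3.00·(cos302°, sin302°) = (1.5898, -2.5441)
|BD| = 8.7866
circle(B,3.00) ∩ circle(D,6.00): a=2.8569, h=0.9155
  candidates: C₊=(4.0592,-0.8406) cross=8.044; C₋=(4.5894,-2.5932) cross=-8.044
  mode - wants cross < 0 → take C=(4.5894,-2.5932) (cross=-8.044)
ex = (C−B)/|BC| = (0.9999,-0.0164); ey = (0.0164,0.9999)
P = B + 1.72·ex + -1.17·ey = (3.2904,-3.7421)

3.29 -3.74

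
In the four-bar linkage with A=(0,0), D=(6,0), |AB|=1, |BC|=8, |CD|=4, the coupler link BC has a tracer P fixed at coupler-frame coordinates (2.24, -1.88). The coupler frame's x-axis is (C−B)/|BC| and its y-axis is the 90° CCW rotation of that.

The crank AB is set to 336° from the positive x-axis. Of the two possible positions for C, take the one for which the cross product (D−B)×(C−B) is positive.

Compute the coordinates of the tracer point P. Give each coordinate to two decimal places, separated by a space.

A=(0,0), D=(6.00,0)
B = A + 1.00·(cos336°, sin336°) = (0.9135, -0.4067)
|BD| = 5.1027
circle(B,8.00) ∩ circle(D,4.00): a=7.2547, h=3.3717
  candidates: C₊=(7.8764,3.5326) cross=17.205; C₋=(8.4140,-3.1895) cross=-17.205
  mode + wants cross > 0 → take C=(7.8764,3.5326) (cross=17.205)
ex = (C−B)/|BC| = (0.8704,0.4924); ey = (-0.4924,0.8704)
P = B + 2.24·ex + -1.88·ey = (3.7889,-0.9400)

3.79 -0.94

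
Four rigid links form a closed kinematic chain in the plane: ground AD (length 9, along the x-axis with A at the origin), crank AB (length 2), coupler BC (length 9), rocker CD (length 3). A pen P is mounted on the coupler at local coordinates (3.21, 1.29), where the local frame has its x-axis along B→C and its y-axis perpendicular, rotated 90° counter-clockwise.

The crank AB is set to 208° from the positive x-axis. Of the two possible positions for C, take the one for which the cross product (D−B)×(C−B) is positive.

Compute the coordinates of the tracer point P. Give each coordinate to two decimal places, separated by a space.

A=(0,0), D=(9.00,0)
B = A + 2.00·(cos208°, sin208°) = (-1.7659, -0.9389)
|BD| = 10.8068
circle(B,9.00) ∩ circle(D,3.00): a=8.7346, h=2.1694
  candidates: C₊=(6.7472,1.9812) cross=23.444; C₋=(7.1242,-2.3412) cross=-23.444
  mode + wants cross > 0 → take C=(6.7472,1.9812) (cross=23.444)
ex = (C−B)/|BC| = (0.9459,0.3245); ey = (-0.3245,0.9459)
P = B + 3.21·ex + 1.29·ey = (0.8519,1.3228)

0.85 1.32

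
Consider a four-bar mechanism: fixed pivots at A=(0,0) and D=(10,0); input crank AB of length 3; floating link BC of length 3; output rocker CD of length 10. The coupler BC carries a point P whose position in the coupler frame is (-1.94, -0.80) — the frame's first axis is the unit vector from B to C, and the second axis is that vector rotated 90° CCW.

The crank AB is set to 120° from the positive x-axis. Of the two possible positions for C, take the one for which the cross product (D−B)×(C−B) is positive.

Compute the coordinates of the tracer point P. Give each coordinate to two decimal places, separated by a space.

A=(0,0), D=(10.00,0)
B = A + 3.00·(cos120°, sin120°) = (-1.5000, 2.5981)
|BD| = 11.7898
circle(B,3.00) ∩ circle(D,10.00): a=2.0357, h=2.2037
  candidates: C₊=(0.9712,4.2990) cross=25.981; C₋=(-0.0000,-0.0000) cross=-25.981
  mode + wants cross > 0 → take C=(0.9712,4.2990) (cross=25.981)
ex = (C−B)/|BC| = (0.8237,0.5670); ey = (-0.5670,0.8237)
P = B + -1.94·ex + -0.80·ey = (-2.6445,0.8392)

-2.64 0.84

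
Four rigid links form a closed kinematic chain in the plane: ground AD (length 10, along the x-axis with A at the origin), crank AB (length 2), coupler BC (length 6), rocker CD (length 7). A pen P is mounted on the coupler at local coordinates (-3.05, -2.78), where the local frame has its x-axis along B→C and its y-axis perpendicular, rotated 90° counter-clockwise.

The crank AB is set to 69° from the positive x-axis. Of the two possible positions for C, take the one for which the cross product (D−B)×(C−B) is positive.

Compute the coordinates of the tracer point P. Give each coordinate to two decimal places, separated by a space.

A=(0,0), D=(10.00,0)
B = A + 2.00·(cos69°, sin69°) = (0.7167, 1.8672)
|BD| = 9.4692
circle(B,6.00) ∩ circle(D,7.00): a=4.0481, h=4.4286
  candidates: C₊=(5.5587,5.4106) cross=41.935; C₋=(3.8122,-3.2727) cross=-41.935
  mode + wants cross > 0 → take C=(5.5587,5.4106) (cross=41.935)
ex = (C−B)/|BC| = (0.8070,0.5906); ey = (-0.5906,0.8070)
P = B + -3.05·ex + -2.78·ey = (-0.1028,-2.1775)

-0.10 -2.18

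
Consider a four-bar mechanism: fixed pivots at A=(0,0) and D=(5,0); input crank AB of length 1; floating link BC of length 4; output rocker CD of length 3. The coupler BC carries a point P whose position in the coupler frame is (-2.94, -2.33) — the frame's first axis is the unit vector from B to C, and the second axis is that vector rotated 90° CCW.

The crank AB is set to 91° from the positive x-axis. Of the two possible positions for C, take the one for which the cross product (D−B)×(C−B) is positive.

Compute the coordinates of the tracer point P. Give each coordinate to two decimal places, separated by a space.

-1.72 -2.34

A=(0,0), D=(5.00,0)
B = A + 1.00·(cos91°, sin91°) = (-0.0175, 0.9998)
|BD| = 5.1161
circle(B,4.00) ∩ circle(D,3.00): a=3.2422, h=2.3427
  candidates: C₊=(3.6200,2.6638) cross=11.986; C₋=(2.7044,-1.9313) cross=-11.986
  mode + wants cross > 0 → take C=(3.6200,2.6638) (cross=11.986)
ex = (C−B)/|BC| = (0.9094,0.4160); ey = (-0.4160,0.9094)
P = B + -2.94·ex + -2.33·ey = (-1.7218,-2.3420)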